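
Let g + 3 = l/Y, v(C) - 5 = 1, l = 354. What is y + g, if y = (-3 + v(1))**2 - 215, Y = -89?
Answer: -18955/89 ≈ -212.98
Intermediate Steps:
v(C) = 6 (v(C) = 5 + 1 = 6)
y = -206 (y = (-3 + 6)**2 - 215 = 3**2 - 215 = 9 - 215 = -206)
g = -621/89 (g = -3 + 354/(-89) = -3 + 354*(-1/89) = -3 - 354/89 = -621/89 ≈ -6.9775)
y + g = -206 - 621/89 = -18955/89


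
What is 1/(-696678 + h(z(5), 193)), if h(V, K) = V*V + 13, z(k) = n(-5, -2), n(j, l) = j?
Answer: -1/696640 ≈ -1.4355e-6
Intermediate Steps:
z(k) = -5
h(V, K) = 13 + V² (h(V, K) = V² + 13 = 13 + V²)
1/(-696678 + h(z(5), 193)) = 1/(-696678 + (13 + (-5)²)) = 1/(-696678 + (13 + 25)) = 1/(-696678 + 38) = 1/(-696640) = -1/696640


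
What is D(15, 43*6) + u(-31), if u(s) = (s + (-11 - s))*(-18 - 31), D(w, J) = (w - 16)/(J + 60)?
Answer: 171401/318 ≈ 539.00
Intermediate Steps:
D(w, J) = (-16 + w)/(60 + J)
u(s) = 539 (u(s) = -11*(-49) = 539)
D(15, 43*6) + u(-31) = (-16 + 15)/(60 + 43*6) + 539 = -1/(60 + 258) + 539 = -1/318 + 539 = 171401/318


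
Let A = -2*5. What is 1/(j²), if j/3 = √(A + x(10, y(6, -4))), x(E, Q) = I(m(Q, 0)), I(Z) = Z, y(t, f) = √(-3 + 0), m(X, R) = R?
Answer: -1/90 ≈ -0.011111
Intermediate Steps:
y(t, f) = I*√3 (y(t, f) = √(-3) = I*√3)
A = -10
x(E, Q) = 0
j = 3*I*√10 (j = 3*√(-10 + 0) = 3*√(-10) = 3*(I*√10) = 3*I*√10 ≈ 9.4868*I)
1/(j²) = 1/((3*I*√10)²) = 1/(-90) = -1/90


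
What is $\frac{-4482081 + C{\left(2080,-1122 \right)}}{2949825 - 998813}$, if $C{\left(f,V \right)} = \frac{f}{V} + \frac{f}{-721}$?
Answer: $- \frac{1812918521681}{789147284772} \approx -2.2973$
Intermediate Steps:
$C{\left(f,V \right)} = - \frac{f}{721} + \frac{f}{V}$ ($C{\left(f,V \right)} = \frac{f}{V} + f \left(- \frac{1}{721}\right) = \frac{f}{V} - \frac{f}{721} = - \frac{f}{721} + \frac{f}{V}$)
$\frac{-4482081 + C{\left(2080,-1122 \right)}}{2949825 - 998813} = \frac{-4482081 + \left(\left(- \frac{1}{721}\right) 2080 + \frac{2080}{-1122}\right)}{2949825 - 998813} = \frac{-4482081 + \left(- \frac{2080}{721} + 2080 \left(- \frac{1}{1122}\right)\right)}{1951012} = \left(-4482081 - \frac{1916720}{404481}\right) \frac{1}{1951012} = \left(- \frac{1812918521681}{404481}\right) \frac{1}{1951012} = - \frac{1812918521681}{789147284772}$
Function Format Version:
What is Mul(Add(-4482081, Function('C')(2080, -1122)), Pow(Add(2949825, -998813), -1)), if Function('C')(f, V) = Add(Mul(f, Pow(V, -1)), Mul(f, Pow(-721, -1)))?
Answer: Rational(-1812918521681, 789147284772) ≈ -2.2973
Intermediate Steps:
Function('C')(f, V) = Add(Mul(Rational(-1, 721), f), Mul(f, Pow(V, -1))) (Function('C')(f, V) = Add(Mul(f, Pow(V, -1)), Mul(f, Rational(-1, 721))) = Add(Mul(f, Pow(V, -1)), Mul(Rational(-1, 721), f)) = Add(Mul(Rational(-1, 721), f), Mul(f, Pow(V, -1))))
Mul(Add(-4482081, Function('C')(2080, -1122)), Pow(Add(2949825, -998813), -1)) = Mul(Add(-4482081, Add(Mul(Rational(-1, 721), 2080), Mul(2080, Pow(-1122, -1)))), Pow(Add(2949825, -998813), -1)) = Mul(Add(-4482081, Add(Rational(-2080, 721), Mul(2080, Rational(-1, 1122)))), Pow(1951012, -1)) = Mul(Add(-4482081, Add(Rational(-2080, 721), Rational(-1040, 561))), Rational(1, 1951012)) = Mul(Add(-4482081, Rational(-1916720, 404481)), Rational(1, 1951012)) = Mul(Rational(-1812918521681, 404481), Rational(1, 1951012)) = Rational(-1812918521681, 789147284772)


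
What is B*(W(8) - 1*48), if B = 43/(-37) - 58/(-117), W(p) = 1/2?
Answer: 274075/8658 ≈ 31.656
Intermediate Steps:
W(p) = ½
B = -2885/4329 (B = 43*(-1/37) - 58*(-1/117) = -43/37 + 58/117 = -2885/4329 ≈ -0.66644)
B*(W(8) - 1*48) = -2885*(½ - 1*48)/4329 = -2885*(½ - 48)/4329 = -2885/4329*(-95/2) = 274075/8658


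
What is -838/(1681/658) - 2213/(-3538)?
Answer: -1947147299/5947378 ≈ -327.40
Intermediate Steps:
-838/(1681/658) - 2213/(-3538) = -838/(1681*(1/658)) - 2213*(-1/3538) = -838/1681/658 + 2213/3538 = -838*658/1681 + 2213/3538 = -551404/1681 + 2213/3538 = -1947147299/5947378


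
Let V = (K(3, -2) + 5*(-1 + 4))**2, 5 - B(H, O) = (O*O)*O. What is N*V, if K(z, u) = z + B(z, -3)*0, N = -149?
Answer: -48276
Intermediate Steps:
B(H, O) = 5 - O**3 (B(H, O) = 5 - O*O*O = 5 - O**2*O = 5 - O**3)
K(z, u) = z (K(z, u) = z + (5 - 1*(-3)**3)*0 = z + (5 - 1*(-27))*0 = z + (5 + 27)*0 = z + 32*0 = z + 0 = z)
V = 324 (V = (3 + 5*(-1 + 4))**2 = (3 + 5*3)**2 = (3 + 15)**2 = 18**2 = 324)
N*V = -149*324 = -48276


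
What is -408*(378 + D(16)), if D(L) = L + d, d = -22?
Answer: -151776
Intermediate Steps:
D(L) = -22 + L (D(L) = L - 22 = -22 + L)
-408*(378 + D(16)) = -408*(378 + (-22 + 16)) = -408*(378 - 6) = -408*372 = -151776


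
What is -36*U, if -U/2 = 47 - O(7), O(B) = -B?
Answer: 3888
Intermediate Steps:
U = -108 (U = -2*(47 - (-1)*7) = -2*(47 - 1*(-7)) = -2*(47 + 7) = -2*54 = -108)
-36*U = -36*(-108) = 3888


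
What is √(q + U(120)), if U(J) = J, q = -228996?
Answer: 2*I*√57219 ≈ 478.41*I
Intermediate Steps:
√(q + U(120)) = √(-228996 + 120) = √(-228876) = 2*I*√57219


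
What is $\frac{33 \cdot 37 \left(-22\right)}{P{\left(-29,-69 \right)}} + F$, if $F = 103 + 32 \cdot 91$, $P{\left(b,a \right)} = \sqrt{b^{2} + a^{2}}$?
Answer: $3015 - \frac{13431 \sqrt{5602}}{2801} \approx 2656.1$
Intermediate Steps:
$P{\left(b,a \right)} = \sqrt{a^{2} + b^{2}}$
$F = 3015$ ($F = 103 + 2912 = 3015$)
$\frac{33 \cdot 37 \left(-22\right)}{P{\left(-29,-69 \right)}} + F = \frac{33 \cdot 37 \left(-22\right)}{\sqrt{\left(-69\right)^{2} + \left(-29\right)^{2}}} + 3015 = \frac{1221 \left(-22\right)}{\sqrt{4761 + 841}} + 3015 = - \frac{26862}{\sqrt{5602}} + 3015 = - 26862 \frac{\sqrt{5602}}{5602} + 3015 = - \frac{13431 \sqrt{5602}}{2801} + 3015 = 3015 - \frac{13431 \sqrt{5602}}{2801}$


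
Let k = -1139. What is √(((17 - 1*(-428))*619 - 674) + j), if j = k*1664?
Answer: I*√1620515 ≈ 1273.0*I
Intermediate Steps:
j = -1895296 (j = -1139*1664 = -1895296)
√(((17 - 1*(-428))*619 - 674) + j) = √(((17 - 1*(-428))*619 - 674) - 1895296) = √(((17 + 428)*619 - 674) - 1895296) = √((445*619 - 674) - 1895296) = √((275455 - 674) - 1895296) = √(274781 - 1895296) = √(-1620515) = I*√1620515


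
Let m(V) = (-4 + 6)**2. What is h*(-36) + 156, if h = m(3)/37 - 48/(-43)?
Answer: 178068/1591 ≈ 111.92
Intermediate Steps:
m(V) = 4 (m(V) = 2**2 = 4)
h = 1948/1591 (h = 4/37 - 48/(-43) = 4*(1/37) - 48*(-1/43) = 4/37 + 48/43 = 1948/1591 ≈ 1.2244)
h*(-36) + 156 = (1948/1591)*(-36) + 156 = -70128/1591 + 156 = 178068/1591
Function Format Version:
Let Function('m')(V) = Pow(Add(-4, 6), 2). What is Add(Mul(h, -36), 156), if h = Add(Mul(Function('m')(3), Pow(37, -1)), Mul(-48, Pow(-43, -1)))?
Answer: Rational(178068, 1591) ≈ 111.92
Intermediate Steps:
Function('m')(V) = 4 (Function('m')(V) = Pow(2, 2) = 4)
h = Rational(1948, 1591) (h = Add(Mul(4, Pow(37, -1)), Mul(-48, Pow(-43, -1))) = Add(Mul(4, Rational(1, 37)), Mul(-48, Rational(-1, 43))) = Add(Rational(4, 37), Rational(48, 43)) = Rational(1948, 1591) ≈ 1.2244)
Add(Mul(h, -36), 156) = Add(Mul(Rational(1948, 1591), -36), 156) = Add(Rational(-70128, 1591), 156) = Rational(178068, 1591)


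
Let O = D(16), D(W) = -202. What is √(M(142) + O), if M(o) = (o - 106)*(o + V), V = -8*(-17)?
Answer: √9806 ≈ 99.025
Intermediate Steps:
V = 136
M(o) = (-106 + o)*(136 + o) (M(o) = (o - 106)*(o + 136) = (-106 + o)*(136 + o))
O = -202
√(M(142) + O) = √((-14416 + 142² + 30*142) - 202) = √((-14416 + 20164 + 4260) - 202) = √(10008 - 202) = √9806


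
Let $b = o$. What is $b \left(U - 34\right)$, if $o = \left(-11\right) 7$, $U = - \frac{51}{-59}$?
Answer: $\frac{150535}{59} \approx 2551.4$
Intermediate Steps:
$U = \frac{51}{59}$ ($U = \left(-51\right) \left(- \frac{1}{59}\right) = \frac{51}{59} \approx 0.86441$)
$o = -77$
$b = -77$
$b \left(U - 34\right) = - 77 \left(\frac{51}{59} - 34\right) = \left(-77\right) \left(- \frac{1955}{59}\right) = \frac{150535}{59}$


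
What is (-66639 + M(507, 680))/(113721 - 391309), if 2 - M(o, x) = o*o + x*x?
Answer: 393043/138794 ≈ 2.8318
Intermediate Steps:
M(o, x) = 2 - o² - x² (M(o, x) = 2 - (o*o + x*x) = 2 - (o² + x²) = 2 + (-o² - x²) = 2 - o² - x²)
(-66639 + M(507, 680))/(113721 - 391309) = (-66639 + (2 - 1*507² - 1*680²))/(113721 - 391309) = (-66639 + (2 - 1*257049 - 1*462400))/(-277588) = (-66639 + (2 - 257049 - 462400))*(-1/277588) = (-66639 - 719447)*(-1/277588) = -786086*(-1/277588) = 393043/138794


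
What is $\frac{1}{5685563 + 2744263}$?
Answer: $\frac{1}{8429826} \approx 1.1863 \cdot 10^{-7}$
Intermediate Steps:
$\frac{1}{5685563 + 2744263} = \frac{1}{8429826}$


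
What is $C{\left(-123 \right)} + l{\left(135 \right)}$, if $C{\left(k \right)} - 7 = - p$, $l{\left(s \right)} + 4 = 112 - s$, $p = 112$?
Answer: $-132$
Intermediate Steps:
$l{\left(s \right)} = 108 - s$ ($l{\left(s \right)} = -4 - \left(-112 + s\right) = 108 - s$)
$C{\left(k \right)} = -105$ ($C{\left(k \right)} = 7 - 112 = -105$)
$C{\left(-123 \right)} + l{\left(135 \right)} = -105 + \left(108 - 135\right) = -105 - 27 = -132$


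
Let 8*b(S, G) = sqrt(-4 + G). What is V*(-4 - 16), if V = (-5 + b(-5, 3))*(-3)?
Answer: -300 + 15*I/2 ≈ -300.0 + 7.5*I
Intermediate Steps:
b(S, G) = sqrt(-4 + G)/8
V = 15 - 3*I/8 (V = (-5 + sqrt(-4 + 3)/8)*(-3) = (-5 + sqrt(-1)/8)*(-3) = (-5 + I/8)*(-3) = 15 - 3*I/8 ≈ 15.0 - 0.375*I)
V*(-4 - 16) = (15 - 3*I/8)*(-4 - 16) = (15 - 3*I/8)*(-20) = -300 + 15*I/2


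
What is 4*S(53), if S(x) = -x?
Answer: -212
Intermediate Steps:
4*S(53) = 4*(-1*53) = 4*(-53) = -212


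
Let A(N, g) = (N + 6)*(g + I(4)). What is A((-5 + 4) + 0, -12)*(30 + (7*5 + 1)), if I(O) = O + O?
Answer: -1320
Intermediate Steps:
I(O) = 2*O
A(N, g) = (6 + N)*(8 + g) (A(N, g) = (N + 6)*(g + 2*4) = (6 + N)*(g + 8) = (6 + N)*(8 + g))
A((-5 + 4) + 0, -12)*(30 + (7*5 + 1)) = (48 + 6*(-12) + 8*((-5 + 4) + 0) + ((-5 + 4) + 0)*(-12))*(30 + (7*5 + 1)) = (48 - 72 + 8*(-1 + 0) + (-1 + 0)*(-12))*(30 + (35 + 1)) = (48 - 72 + 8*(-1) - 1*(-12))*(30 + 36) = (48 - 72 - 8 + 12)*66 = -20*66 = -1320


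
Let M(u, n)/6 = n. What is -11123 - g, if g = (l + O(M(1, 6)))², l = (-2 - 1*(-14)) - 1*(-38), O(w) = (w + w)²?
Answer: -27405879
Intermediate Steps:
M(u, n) = 6*n
O(w) = 4*w² (O(w) = (2*w)² = 4*w²)
l = 50 (l = (-2 + 14) + 38 = 12 + 38 = 50)
g = 27394756 (g = (50 + 4*(6*6)²)² = (50 + 4*36²)² = (50 + 4*1296)² = (50 + 5184)² = 5234² = 27394756)
-11123 - g = -11123 - 1*27394756 = -11123 - 27394756 = -27405879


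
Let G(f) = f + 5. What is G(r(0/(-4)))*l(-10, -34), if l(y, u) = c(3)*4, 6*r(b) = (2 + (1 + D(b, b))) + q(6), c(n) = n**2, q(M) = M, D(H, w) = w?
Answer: 234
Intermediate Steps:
r(b) = 3/2 + b/6 (r(b) = ((2 + (1 + b)) + 6)/6 = ((3 + b) + 6)/6 = (9 + b)/6 = 3/2 + b/6)
l(y, u) = 36 (l(y, u) = 3**2*4 = 9*4 = 36)
G(f) = 5 + f
G(r(0/(-4)))*l(-10, -34) = (5 + (3/2 + (0/(-4))/6))*36 = (5 + (3/2 + (0*(-1/4))/6))*36 = (5 + (3/2 + (1/6)*0))*36 = (5 + (3/2 + 0))*36 = (5 + 3/2)*36 = (13/2)*36 = 234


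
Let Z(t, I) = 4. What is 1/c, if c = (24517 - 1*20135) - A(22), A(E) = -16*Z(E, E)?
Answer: 1/4446 ≈ 0.00022492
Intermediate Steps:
A(E) = -64 (A(E) = -16*4 = -64)
c = 4446 (c = (24517 - 1*20135) - 1*(-64) = (24517 - 20135) + 64 = 4382 + 64 = 4446)
1/c = 1/4446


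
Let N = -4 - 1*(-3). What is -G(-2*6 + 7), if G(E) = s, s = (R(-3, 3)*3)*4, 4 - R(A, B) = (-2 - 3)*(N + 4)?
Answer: -228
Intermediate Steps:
N = -1 (N = -4 + 3 = -1)
R(A, B) = 19 (R(A, B) = 4 - (-2 - 3)*(-1 + 4) = 4 - (-5)*3 = 4 - 1*(-15) = 4 + 15 = 19)
s = 228 (s = (19*3)*4 = 57*4 = 228)
G(E) = 228
-G(-2*6 + 7) = -1*228 = -228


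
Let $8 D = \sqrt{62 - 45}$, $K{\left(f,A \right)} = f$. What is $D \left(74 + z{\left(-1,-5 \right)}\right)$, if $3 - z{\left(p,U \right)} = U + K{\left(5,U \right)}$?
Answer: $\frac{77 \sqrt{17}}{8} \approx 39.685$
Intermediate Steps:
$z{\left(p,U \right)} = -2 - U$ ($z{\left(p,U \right)} = 3 - \left(U + 5\right) = 3 - \left(5 + U\right) = -2 - U$)
$D = \frac{\sqrt{17}}{8}$ ($D = \frac{\sqrt{62 - 45}}{8} = \frac{\sqrt{17}}{8} \approx 0.51539$)
$D \left(74 + z{\left(-1,-5 \right)}\right) = \frac{\sqrt{17}}{8} \left(74 - -3\right) = \frac{\sqrt{17}}{8} \left(74 + \left(-2 + 5\right)\right) = \frac{\sqrt{17}}{8} \left(74 + 3\right) = \frac{\sqrt{17}}{8} \cdot 77 = \frac{77 \sqrt{17}}{8}$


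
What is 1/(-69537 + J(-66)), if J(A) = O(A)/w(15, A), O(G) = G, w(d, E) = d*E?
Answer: -15/1043054 ≈ -1.4381e-5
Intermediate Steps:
w(d, E) = E*d
J(A) = 1/15 (J(A) = A/((A*15)) = A/((15*A)) = A*(1/(15*A)) = 1/15)
1/(-69537 + J(-66)) = 1/(-69537 + 1/15) = 1/(-1043054/15) = -15/1043054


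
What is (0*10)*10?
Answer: 0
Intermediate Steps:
(0*10)*10 = 0*10 = 0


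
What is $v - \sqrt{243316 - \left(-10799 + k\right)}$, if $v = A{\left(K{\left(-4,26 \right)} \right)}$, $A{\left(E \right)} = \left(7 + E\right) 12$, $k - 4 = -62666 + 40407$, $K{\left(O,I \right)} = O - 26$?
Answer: $-276 - \sqrt{276370} \approx -801.71$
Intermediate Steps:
$K{\left(O,I \right)} = -26 + O$
$k = -22255$ ($k = 4 + \left(-62666 + 40407\right) = 4 - 22259 = -22255$)
$A{\left(E \right)} = 84 + 12 E$
$v = -276$ ($v = 84 + 12 \left(-26 - 4\right) = 84 + 12 \left(-30\right) = 84 - 360 = -276$)
$v - \sqrt{243316 - \left(-10799 + k\right)} = -276 - \sqrt{243316 + \left(10799 - -22255\right)} = -276 - \sqrt{243316 + \left(10799 + 22255\right)} = -276 - \sqrt{243316 + 33054} = -276 - \sqrt{276370}$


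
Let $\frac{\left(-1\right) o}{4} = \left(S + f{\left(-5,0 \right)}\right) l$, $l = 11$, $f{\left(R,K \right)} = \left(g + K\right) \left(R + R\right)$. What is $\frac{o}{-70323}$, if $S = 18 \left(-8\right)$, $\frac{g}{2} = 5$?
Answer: $- \frac{976}{6393} \approx -0.15267$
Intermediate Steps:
$g = 10$ ($g = 2 \cdot 5 = 10$)
$f{\left(R,K \right)} = 2 R \left(10 + K\right)$ ($f{\left(R,K \right)} = \left(10 + K\right) \left(R + R\right) = \left(10 + K\right) 2 R = 2 R \left(10 + K\right)$)
$S = -144$
$o = 10736$ ($o = - 4 \left(-144 + 2 \left(-5\right) \left(10 + 0\right)\right) 11 = - 4 \left(-144 + 2 \left(-5\right) 10\right) 11 = - 4 \left(-144 - 100\right) 11 = - 4 \left(\left(-244\right) 11\right) = \left(-4\right) \left(-2684\right) = 10736$)
$\frac{o}{-70323} = \frac{10736}{-70323} = 10736 \left(- \frac{1}{70323}\right) = - \frac{976}{6393}$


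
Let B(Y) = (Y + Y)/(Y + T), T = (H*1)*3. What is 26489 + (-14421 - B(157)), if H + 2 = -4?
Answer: 1677138/139 ≈ 12066.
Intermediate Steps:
H = -6 (H = -2 - 4 = -6)
T = -18 (T = -6*1*3 = -6*3 = -18)
B(Y) = 2*Y/(-18 + Y) (B(Y) = (Y + Y)/(Y - 18) = (2*Y)/(-18 + Y) = 2*Y/(-18 + Y))
26489 + (-14421 - B(157)) = 26489 + (-14421 - 2*157/(-18 + 157)) = 26489 + (-14421 - 2*157/139) = 26489 + (-14421 - 1*314/139) = 26489 + (-14421 - 314/139) = 26489 - 2004833/139 = 1677138/139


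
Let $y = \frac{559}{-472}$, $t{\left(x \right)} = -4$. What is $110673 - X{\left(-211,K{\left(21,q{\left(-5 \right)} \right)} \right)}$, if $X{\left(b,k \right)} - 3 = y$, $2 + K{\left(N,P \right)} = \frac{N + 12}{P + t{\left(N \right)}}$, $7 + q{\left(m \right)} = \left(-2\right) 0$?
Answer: $\frac{52236799}{472} \approx 1.1067 \cdot 10^{5}$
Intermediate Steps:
$q{\left(m \right)} = -7$ ($q{\left(m \right)} = -7 - 0 = -7 + 0 = -7$)
$K{\left(N,P \right)} = -2 + \frac{12 + N}{-4 + P}$ ($K{\left(N,P \right)} = -2 + \frac{N + 12}{P - 4} = -2 + \frac{12 + N}{-4 + P}$)
$y = - \frac{559}{472}$ ($y = 559 \left(- \frac{1}{472}\right) = - \frac{559}{472} \approx -1.1843$)
$X{\left(b,k \right)} = \frac{857}{472}$ ($X{\left(b,k \right)} = 3 - \frac{559}{472} = \frac{857}{472}$)
$110673 - X{\left(-211,K{\left(21,q{\left(-5 \right)} \right)} \right)} = 110673 - \frac{857}{472} = \frac{52236799}{472}$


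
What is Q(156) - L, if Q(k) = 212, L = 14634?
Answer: -14422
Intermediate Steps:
Q(156) - L = 212 - 1*14634 = 212 - 14634 = -14422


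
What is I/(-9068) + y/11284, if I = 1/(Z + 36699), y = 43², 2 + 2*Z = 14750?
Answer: 92370021019/563711916222 ≈ 0.16386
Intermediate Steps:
Z = 7374 (Z = -1 + (½)*14750 = -1 + 7375 = 7374)
y = 1849
I = 1/44073 (I = 1/(7374 + 36699) = 1/44073 ≈ 2.2690e-5)
I/(-9068) + y/11284 = (1/44073)/(-9068) + 1849/11284 = (1/44073)*(-1/9068) + 1849*(1/11284) = -1/399653964 + 1849/11284 = 92370021019/563711916222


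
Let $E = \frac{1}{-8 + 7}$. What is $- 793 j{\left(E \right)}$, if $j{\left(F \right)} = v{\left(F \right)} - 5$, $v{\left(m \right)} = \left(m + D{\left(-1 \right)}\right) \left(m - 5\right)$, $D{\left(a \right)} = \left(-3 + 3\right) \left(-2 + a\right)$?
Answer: $-793$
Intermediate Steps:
$D{\left(a \right)} = 0$ ($D{\left(a \right)} = 0 \left(-2 + a\right) = 0$)
$E = -1$ ($E = \frac{1}{-1} = -1$)
$v{\left(m \right)} = m \left(-5 + m\right)$ ($v{\left(m \right)} = \left(m + 0\right) \left(m - 5\right) = m \left(-5 + m\right)$)
$j{\left(F \right)} = -5 + F \left(-5 + F\right)$ ($j{\left(F \right)} = F \left(-5 + F\right) - 5 = -5 + F \left(-5 + F\right)$)
$- 793 j{\left(E \right)} = - 793 \left(-5 + \left(-1\right)^{2} - -5\right) = - 793 \left(-5 + 1 + 5\right) = \left(-793\right) 1 = -793$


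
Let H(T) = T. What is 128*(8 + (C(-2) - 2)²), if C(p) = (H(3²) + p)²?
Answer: 283776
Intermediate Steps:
C(p) = (9 + p)² (C(p) = (3² + p)² = (9 + p)²)
128*(8 + (C(-2) - 2)²) = 128*(8 + ((9 - 2)² - 2)²) = 128*(8 + (7² - 2)²) = 128*(8 + (49 - 2)²) = 128*(8 + 47²) = 128*(8 + 2209) = 128*2217 = 283776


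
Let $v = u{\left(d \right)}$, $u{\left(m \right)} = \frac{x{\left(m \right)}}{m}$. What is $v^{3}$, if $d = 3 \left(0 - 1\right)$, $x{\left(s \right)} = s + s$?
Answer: $8$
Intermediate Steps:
$x{\left(s \right)} = 2 s$
$d = -3$ ($d = 3 \left(-1\right) = -3$)
$u{\left(m \right)} = 2$ ($u{\left(m \right)} = \frac{2 m}{m} = 2$)
$v = 2$
$v^{3} = 2^{3} = 8$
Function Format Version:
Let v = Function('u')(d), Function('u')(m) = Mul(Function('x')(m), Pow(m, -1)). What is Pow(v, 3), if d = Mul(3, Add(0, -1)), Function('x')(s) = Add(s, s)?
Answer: 8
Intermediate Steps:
Function('x')(s) = Mul(2, s)
d = -3 (d = Mul(3, -1) = -3)
Function('u')(m) = 2 (Function('u')(m) = Mul(Mul(2, m), Pow(m, -1)) = 2)
v = 2
Pow(v, 3) = Pow(2, 3) = 8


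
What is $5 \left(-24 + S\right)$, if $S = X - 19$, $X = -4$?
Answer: $-235$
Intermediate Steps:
$S = -23$ ($S = -4 - 19 = -23$)
$5 \left(-24 + S\right) = 5 \left(-24 - 23\right) = 5 \left(-47\right) = -235$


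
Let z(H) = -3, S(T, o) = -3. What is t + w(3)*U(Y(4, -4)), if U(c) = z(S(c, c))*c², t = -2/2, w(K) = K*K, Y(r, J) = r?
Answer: -433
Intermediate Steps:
w(K) = K²
t = -1 (t = -2*½ = -1)
U(c) = -3*c²
t + w(3)*U(Y(4, -4)) = -1 + 3²*(-3*4²) = -1 + 9*(-3*16) = -1 + 9*(-48) = -1 - 432 = -433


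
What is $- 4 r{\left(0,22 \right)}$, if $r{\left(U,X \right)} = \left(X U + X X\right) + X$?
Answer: $-2024$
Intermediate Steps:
$r{\left(U,X \right)} = X + X^{2} + U X$ ($r{\left(U,X \right)} = \left(U X + X^{2}\right) + X = \left(X^{2} + U X\right) + X = X + X^{2} + U X$)
$- 4 r{\left(0,22 \right)} = - 4 \cdot 22 \left(1 + 0 + 22\right) = - 4 \cdot 22 \cdot 23 = \left(-4\right) 506 = -2024$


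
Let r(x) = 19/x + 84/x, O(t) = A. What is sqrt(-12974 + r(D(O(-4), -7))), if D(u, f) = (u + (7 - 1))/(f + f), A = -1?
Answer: 6*I*sqrt(9210)/5 ≈ 115.16*I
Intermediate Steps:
O(t) = -1
D(u, f) = (6 + u)/(2*f) (D(u, f) = (u + 6)/((2*f)) = (6 + u)*(1/(2*f)) = (6 + u)/(2*f))
r(x) = 103/x
sqrt(-12974 + r(D(O(-4), -7))) = sqrt(-12974 + 103/(((1/2)*(6 - 1)/(-7)))) = sqrt(-12974 + 103/(((1/2)*(-1/7)*5))) = sqrt(-12974 + 103/(-5/14)) = sqrt(-12974 + 103*(-14/5)) = sqrt(-12974 - 1442/5) = sqrt(-66312/5) = 6*I*sqrt(9210)/5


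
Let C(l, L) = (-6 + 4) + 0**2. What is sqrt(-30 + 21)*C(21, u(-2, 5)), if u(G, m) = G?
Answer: -6*I ≈ -6.0*I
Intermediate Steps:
C(l, L) = -2 (C(l, L) = -2 + 0 = -2)
sqrt(-30 + 21)*C(21, u(-2, 5)) = sqrt(-30 + 21)*(-2) = sqrt(-9)*(-2) = (3*I)*(-2) = -6*I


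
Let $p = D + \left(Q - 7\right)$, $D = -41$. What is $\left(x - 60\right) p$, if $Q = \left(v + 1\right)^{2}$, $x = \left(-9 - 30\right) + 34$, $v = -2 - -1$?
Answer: $3120$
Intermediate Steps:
$v = -1$ ($v = -2 + 1 = -1$)
$x = -5$ ($x = -39 + 34 = -5$)
$Q = 0$ ($Q = \left(-1 + 1\right)^{2} = 0^{2} = 0$)
$p = -48$ ($p = -41 + \left(0 - 7\right) = -41 - 7 = -48$)
$\left(x - 60\right) p = \left(-5 - 60\right) \left(-48\right) = \left(-65\right) \left(-48\right) = 3120$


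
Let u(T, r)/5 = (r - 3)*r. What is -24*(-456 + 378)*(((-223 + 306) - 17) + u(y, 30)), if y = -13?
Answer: 7705152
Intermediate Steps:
u(T, r) = 5*r*(-3 + r) (u(T, r) = 5*((r - 3)*r) = 5*((-3 + r)*r) = 5*(r*(-3 + r)) = 5*r*(-3 + r))
-24*(-456 + 378)*(((-223 + 306) - 17) + u(y, 30)) = -24*(-456 + 378)*(((-223 + 306) - 17) + 5*30*(-3 + 30)) = -(-1872)*((83 - 17) + 5*30*27) = -(-1872)*(66 + 4050) = -(-1872)*4116 = -24*(-321048) = 7705152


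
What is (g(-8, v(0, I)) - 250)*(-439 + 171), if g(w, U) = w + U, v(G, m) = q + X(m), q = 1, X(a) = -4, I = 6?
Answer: 69948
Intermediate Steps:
v(G, m) = -3 (v(G, m) = 1 - 4 = -3)
g(w, U) = U + w
(g(-8, v(0, I)) - 250)*(-439 + 171) = ((-3 - 8) - 250)*(-439 + 171) = (-11 - 250)*(-268) = -261*(-268) = 69948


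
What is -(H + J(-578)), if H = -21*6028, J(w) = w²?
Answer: -207496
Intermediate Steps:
H = -126588
-(H + J(-578)) = -(-126588 + (-578)²) = -(-126588 + 334084) = -1*207496 = -207496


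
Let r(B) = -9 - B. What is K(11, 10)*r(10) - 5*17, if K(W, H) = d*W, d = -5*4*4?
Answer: 16635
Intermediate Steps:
d = -80 (d = -20*4 = -80)
K(W, H) = -80*W
K(11, 10)*r(10) - 5*17 = (-80*11)*(-9 - 1*10) - 5*17 = -880*(-9 - 10) - 85 = -880*(-19) - 85 = 16720 - 85 = 16635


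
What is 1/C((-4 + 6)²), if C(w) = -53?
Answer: -1/53 ≈ -0.018868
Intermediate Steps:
1/C((-4 + 6)²) = 1/(-53) = -1/53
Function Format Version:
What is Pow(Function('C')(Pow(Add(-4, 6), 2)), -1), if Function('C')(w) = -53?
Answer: Rational(-1, 53) ≈ -0.018868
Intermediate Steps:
Pow(Function('C')(Pow(Add(-4, 6), 2)), -1) = Pow(-53, -1) = Rational(-1, 53)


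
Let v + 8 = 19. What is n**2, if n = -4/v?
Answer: 16/121 ≈ 0.13223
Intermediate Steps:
v = 11 (v = -8 + 19 = 11)
n = -4/11 ≈ -0.36364
n**2 = (-4/11)**2 = 16/121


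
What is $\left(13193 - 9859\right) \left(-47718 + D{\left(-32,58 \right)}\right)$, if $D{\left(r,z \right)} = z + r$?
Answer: $-159005128$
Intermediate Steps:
$D{\left(r,z \right)} = r + z$
$\left(13193 - 9859\right) \left(-47718 + D{\left(-32,58 \right)}\right) = \left(13193 - 9859\right) \left(-47718 + \left(-32 + 58\right)\right) = 3334 \left(-47718 + 26\right) = 3334 \left(-47692\right) = -159005128$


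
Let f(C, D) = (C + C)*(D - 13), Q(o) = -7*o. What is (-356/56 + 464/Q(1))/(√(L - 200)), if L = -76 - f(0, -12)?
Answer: 339*I*√69/644 ≈ 4.3726*I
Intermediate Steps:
f(C, D) = 2*C*(-13 + D) (f(C, D) = (2*C)*(-13 + D) = 2*C*(-13 + D))
L = -76 (L = -76 - 2*0*(-13 - 12) = -76 - 2*0*(-25) = -76 - 1*0 = -76 + 0 = -76)
(-356/56 + 464/Q(1))/(√(L - 200)) = (-356/56 + 464/((-7*1)))/(√(-76 - 200)) = (-356*1/56 + 464/(-7))/(√(-276)) = (-89/14 + 464*(-⅐))/((2*I*√69)) = (-89/14 - 464/7)*(-I*√69/138) = -(-339)*I*√69/644 = 339*I*√69/644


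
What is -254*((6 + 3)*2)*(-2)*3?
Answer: 27432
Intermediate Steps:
-254*((6 + 3)*2)*(-2)*3 = -254*(9*2)*(-2)*3 = -254*18*(-2)*3 = -(-9144)*3 = -254*(-108) = 27432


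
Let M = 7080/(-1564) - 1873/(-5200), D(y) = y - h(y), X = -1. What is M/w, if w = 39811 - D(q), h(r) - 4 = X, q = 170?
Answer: -8471657/80604180800 ≈ -0.00010510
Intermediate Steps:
h(r) = 3 (h(r) = 4 - 1 = 3)
D(y) = -3 + y (D(y) = y - 1*3 = y - 3 = -3 + y)
M = -8471657/2033200 (M = 7080*(-1/1564) - 1873*(-1/5200) = -1770/391 + 1873/5200 = -8471657/2033200 ≈ -4.1667)
w = 39644 (w = 39811 - (-3 + 170) = 39811 - 1*167 = 39811 - 167 = 39644)
M/w = -8471657/2033200/39644 = -8471657/2033200*1/39644 = -8471657/80604180800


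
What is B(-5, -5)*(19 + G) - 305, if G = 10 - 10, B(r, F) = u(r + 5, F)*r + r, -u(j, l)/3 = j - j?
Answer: -400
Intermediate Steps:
u(j, l) = 0 (u(j, l) = -3*(j - j) = -3*0 = 0)
B(r, F) = r (B(r, F) = 0*r + r = 0 + r = r)
G = 0
B(-5, -5)*(19 + G) - 305 = -5*(19 + 0) - 305 = -5*19 - 305 = -95 - 305 = -400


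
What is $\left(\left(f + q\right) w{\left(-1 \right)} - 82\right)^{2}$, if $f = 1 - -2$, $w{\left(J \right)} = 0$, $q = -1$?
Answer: $6724$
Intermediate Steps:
$f = 3$ ($f = 1 + 2 = 3$)
$\left(\left(f + q\right) w{\left(-1 \right)} - 82\right)^{2} = \left(\left(3 - 1\right) 0 - 82\right)^{2} = \left(2 \cdot 0 - 82\right)^{2} = \left(0 - 82\right)^{2} = \left(-82\right)^{2} = 6724$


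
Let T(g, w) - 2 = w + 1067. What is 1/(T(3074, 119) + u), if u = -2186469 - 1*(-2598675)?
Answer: 1/413394 ≈ 2.4190e-6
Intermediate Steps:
T(g, w) = 1069 + w (T(g, w) = 2 + (w + 1067) = 2 + (1067 + w) = 1069 + w)
u = 412206 (u = -2186469 + 2598675 = 412206)
1/(T(3074, 119) + u) = 1/((1069 + 119) + 412206) = 1/(1188 + 412206) = 1/413394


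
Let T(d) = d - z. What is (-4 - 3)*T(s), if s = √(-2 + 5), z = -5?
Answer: -35 - 7*√3 ≈ -47.124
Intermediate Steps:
s = √3 ≈ 1.7320
T(d) = 5 + d (T(d) = d - 1*(-5) = d + 5 = 5 + d)
(-4 - 3)*T(s) = (-4 - 3)*(5 + √3) = -7*(5 + √3) = -35 - 7*√3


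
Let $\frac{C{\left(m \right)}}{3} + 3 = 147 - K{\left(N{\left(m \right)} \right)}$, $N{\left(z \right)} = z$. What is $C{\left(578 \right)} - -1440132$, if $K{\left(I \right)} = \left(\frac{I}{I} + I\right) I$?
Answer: $436578$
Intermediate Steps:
$K{\left(I \right)} = I \left(1 + I\right)$ ($K{\left(I \right)} = \left(1 + I\right) I = I \left(1 + I\right)$)
$C{\left(m \right)} = 432 - 3 m \left(1 + m\right)$ ($C{\left(m \right)} = -9 + 3 \left(147 - m \left(1 + m\right)\right) = -9 - \left(-441 + 3 m \left(1 + m\right)\right) = 432 - 3 m \left(1 + m\right)$)
$C{\left(578 \right)} - -1440132 = \left(432 - 1734 \left(1 + 578\right)\right) - -1440132 = \left(432 - 1734 \cdot 579\right) + 1440132 = \left(432 - 1003986\right) + 1440132 = -1003554 + 1440132 = 436578$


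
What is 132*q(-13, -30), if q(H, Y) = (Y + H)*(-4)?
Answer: 22704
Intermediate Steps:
q(H, Y) = -4*H - 4*Y (q(H, Y) = (H + Y)*(-4) = -4*H - 4*Y)
132*q(-13, -30) = 132*(-4*(-13) - 4*(-30)) = 132*(52 + 120) = 132*172 = 22704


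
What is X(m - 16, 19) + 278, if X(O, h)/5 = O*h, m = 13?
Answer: -7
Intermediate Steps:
X(O, h) = 5*O*h (X(O, h) = 5*(O*h) = 5*O*h)
X(m - 16, 19) + 278 = 5*(13 - 16)*19 + 278 = 5*(-3)*19 + 278 = -285 + 278 = -7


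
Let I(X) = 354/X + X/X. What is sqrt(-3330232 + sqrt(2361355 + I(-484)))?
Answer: sqrt(-1611832288 + 110*sqrt(45715838))/22 ≈ 1824.5*I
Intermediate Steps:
I(X) = 1 + 354/X (I(X) = 354/X + 1 = 1 + 354/X)
sqrt(-3330232 + sqrt(2361355 + I(-484))) = sqrt(-3330232 + sqrt(2361355 + (354 - 484)/(-484))) = sqrt(-3330232 + sqrt(2361355 - 1/484*(-130))) = sqrt(-3330232 + sqrt(2361355 + 65/242)) = sqrt(-3330232 + sqrt(571447975/242)) = sqrt(-3330232 + 5*sqrt(45715838)/22)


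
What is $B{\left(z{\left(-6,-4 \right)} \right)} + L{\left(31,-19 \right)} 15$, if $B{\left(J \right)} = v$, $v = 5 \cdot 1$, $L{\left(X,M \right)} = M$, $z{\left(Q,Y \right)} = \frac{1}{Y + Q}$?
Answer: $-280$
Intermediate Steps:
$z{\left(Q,Y \right)} = \frac{1}{Q + Y}$
$v = 5$
$B{\left(J \right)} = 5$
$B{\left(z{\left(-6,-4 \right)} \right)} + L{\left(31,-19 \right)} 15 = 5 - 285 = -280$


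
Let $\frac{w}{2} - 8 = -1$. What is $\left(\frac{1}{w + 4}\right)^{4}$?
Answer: $\frac{1}{104976} \approx 9.526 \cdot 10^{-6}$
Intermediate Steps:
$w = 14$ ($w = 16 + 2 \left(-1\right) = 16 - 2 = 14$)
$\left(\frac{1}{w + 4}\right)^{4} = \left(\frac{1}{14 + 4}\right)^{4} = \left(\frac{1}{18}\right)^{4} = \frac{1}{104976}$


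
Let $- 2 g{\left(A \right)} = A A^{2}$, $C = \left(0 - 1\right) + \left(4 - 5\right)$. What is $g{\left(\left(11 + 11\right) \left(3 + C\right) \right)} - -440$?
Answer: $-4884$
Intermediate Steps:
$C = -2$ ($C = -1 - 1 = -2$)
$g{\left(A \right)} = - \frac{A^{3}}{2}$ ($g{\left(A \right)} = - \frac{A A^{2}}{2} = - \frac{A^{3}}{2}$)
$g{\left(\left(11 + 11\right) \left(3 + C\right) \right)} - -440 = - \frac{\left(\left(11 + 11\right) \left(3 - 2\right)\right)^{3}}{2} - -440 = - \frac{\left(22 \cdot 1\right)^{3}}{2} + 440 = - \frac{22^{3}}{2} + 440 = \left(- \frac{1}{2}\right) 10648 + 440 = -5324 + 440 = -4884$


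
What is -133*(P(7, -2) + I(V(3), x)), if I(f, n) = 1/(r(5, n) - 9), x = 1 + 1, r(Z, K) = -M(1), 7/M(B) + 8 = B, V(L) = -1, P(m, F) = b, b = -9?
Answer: 9709/8 ≈ 1213.6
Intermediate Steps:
P(m, F) = -9
M(B) = 7/(-8 + B)
r(Z, K) = 1 (r(Z, K) = -7/(-8 + 1) = -7/(-7) = -7*(-1)/7 = -1*(-1) = 1)
x = 2
I(f, n) = -⅛ (I(f, n) = 1/(1 - 9) = 1/(-8) = -⅛)
-133*(P(7, -2) + I(V(3), x)) = -133*(-9 - ⅛) = -133*(-73/8) = 9709/8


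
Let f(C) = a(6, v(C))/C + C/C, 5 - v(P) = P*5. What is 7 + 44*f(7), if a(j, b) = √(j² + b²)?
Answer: 51 + 264*√26/7 ≈ 243.31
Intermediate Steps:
v(P) = 5 - 5*P (v(P) = 5 - P*5 = 5 - 5*P)
a(j, b) = √(b² + j²)
f(C) = 1 + √(36 + (5 - 5*C)²)/C (f(C) = √((5 - 5*C)² + 6²)/C + C/C = √((5 - 5*C)² + 36)/C + 1 = √(36 + (5 - 5*C)²)/C + 1 = 1 + √(36 + (5 - 5*C)²)/C)
7 + 44*f(7) = 7 + 44*((7 + √(36 + 25*(-1 + 7)²))/7) = 7 + 44*((7 + √(36 + 25*6²))/7) = 7 + 44*((7 + √(36 + 25*36))/7) = 7 + 44*((7 + √(36 + 900))/7) = 7 + 44*((7 + √936)/7) = 7 + 44*((7 + 6*√26)/7) = 7 + 44*(1 + 6*√26/7) = 7 + (44 + 264*√26/7) = 51 + 264*√26/7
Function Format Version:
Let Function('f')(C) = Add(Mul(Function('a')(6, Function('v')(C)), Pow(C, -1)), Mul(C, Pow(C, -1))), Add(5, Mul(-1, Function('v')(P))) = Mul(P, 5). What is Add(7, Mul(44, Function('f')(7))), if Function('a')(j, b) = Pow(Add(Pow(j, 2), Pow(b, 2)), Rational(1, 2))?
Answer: Add(51, Mul(Rational(264, 7), Pow(26, Rational(1, 2)))) ≈ 243.31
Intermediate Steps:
Function('v')(P) = Add(5, Mul(-5, P)) (Function('v')(P) = Add(5, Mul(-1, Mul(P, 5))) = Add(5, Mul(-1, Mul(5, P))) = Add(5, Mul(-5, P)))
Function('a')(j, b) = Pow(Add(Pow(b, 2), Pow(j, 2)), Rational(1, 2))
Function('f')(C) = Add(1, Mul(Pow(C, -1), Pow(Add(36, Pow(Add(5, Mul(-5, C)), 2)), Rational(1, 2)))) (Function('f')(C) = Add(Mul(Pow(Add(Pow(Add(5, Mul(-5, C)), 2), Pow(6, 2)), Rational(1, 2)), Pow(C, -1)), Mul(C, Pow(C, -1))) = Add(Mul(Pow(Add(Pow(Add(5, Mul(-5, C)), 2), 36), Rational(1, 2)), Pow(C, -1)), 1) = Add(Mul(Pow(Add(36, Pow(Add(5, Mul(-5, C)), 2)), Rational(1, 2)), Pow(C, -1)), 1) = Add(Mul(Pow(C, -1), Pow(Add(36, Pow(Add(5, Mul(-5, C)), 2)), Rational(1, 2))), 1) = Add(1, Mul(Pow(C, -1), Pow(Add(36, Pow(Add(5, Mul(-5, C)), 2)), Rational(1, 2)))))
Add(7, Mul(44, Function('f')(7))) = Add(7, Mul(44, Mul(Pow(7, -1), Add(7, Pow(Add(36, Mul(25, Pow(Add(-1, 7), 2))), Rational(1, 2)))))) = Add(7, Mul(44, Mul(Rational(1, 7), Add(7, Pow(Add(36, Mul(25, Pow(6, 2))), Rational(1, 2)))))) = Add(7, Mul(44, Mul(Rational(1, 7), Add(7, Pow(Add(36, Mul(25, 36)), Rational(1, 2)))))) = Add(7, Mul(44, Mul(Rational(1, 7), Add(7, Pow(Add(36, 900), Rational(1, 2)))))) = Add(7, Mul(44, Mul(Rational(1, 7), Add(7, Pow(936, Rational(1, 2)))))) = Add(7, Mul(44, Mul(Rational(1, 7), Add(7, Mul(6, Pow(26, Rational(1, 2))))))) = Add(7, Mul(44, Add(1, Mul(Rational(6, 7), Pow(26, Rational(1, 2)))))) = Add(7, Add(44, Mul(Rational(264, 7), Pow(26, Rational(1, 2))))) = Add(51, Mul(Rational(264, 7), Pow(26, Rational(1, 2))))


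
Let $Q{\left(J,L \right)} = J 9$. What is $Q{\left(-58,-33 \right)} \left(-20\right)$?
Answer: $10440$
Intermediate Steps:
$Q{\left(J,L \right)} = 9 J$
$Q{\left(-58,-33 \right)} \left(-20\right) = 9 \left(-58\right) \left(-20\right) = \left(-522\right) \left(-20\right) = 10440$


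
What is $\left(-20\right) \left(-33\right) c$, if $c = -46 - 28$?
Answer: $-48840$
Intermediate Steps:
$c = -74$ ($c = -46 - 28 = -74$)
$\left(-20\right) \left(-33\right) c = \left(-20\right) \left(-33\right) \left(-74\right) = 660 \left(-74\right) = -48840$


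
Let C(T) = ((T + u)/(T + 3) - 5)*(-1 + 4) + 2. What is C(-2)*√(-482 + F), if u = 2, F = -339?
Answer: -13*I*√821 ≈ -372.49*I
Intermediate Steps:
C(T) = -13 + 3*(2 + T)/(3 + T) (C(T) = ((T + 2)/(T + 3) - 5)*(-1 + 4) + 2 = ((2 + T)/(3 + T) - 5)*3 + 2 = (-5 + (2 + T)/(3 + T))*3 + 2 = (-15 + 3*(2 + T)/(3 + T)) + 2 = -13 + 3*(2 + T)/(3 + T))
C(-2)*√(-482 + F) = ((-33 - 10*(-2))/(3 - 2))*√(-482 - 339) = ((-33 + 20)/1)*√(-821) = (1*(-13))*(I*√821) = -13*I*√821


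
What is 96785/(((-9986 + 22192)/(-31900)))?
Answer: -1543720750/6103 ≈ -2.5294e+5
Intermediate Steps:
96785/(((-9986 + 22192)/(-31900))) = 96785/((12206*(-1/31900))) = 96785/(-6103/15950) = 96785*(-15950/6103) = -1543720750/6103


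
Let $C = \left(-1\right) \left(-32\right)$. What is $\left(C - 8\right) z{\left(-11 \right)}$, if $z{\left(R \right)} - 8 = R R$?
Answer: $3096$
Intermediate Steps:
$z{\left(R \right)} = 8 + R^{2}$ ($z{\left(R \right)} = 8 + R R = 8 + R^{2}$)
$C = 32$
$\left(C - 8\right) z{\left(-11 \right)} = \left(32 - 8\right) \left(8 + \left(-11\right)^{2}\right) = 24 \left(8 + 121\right) = 24 \cdot 129 = 3096$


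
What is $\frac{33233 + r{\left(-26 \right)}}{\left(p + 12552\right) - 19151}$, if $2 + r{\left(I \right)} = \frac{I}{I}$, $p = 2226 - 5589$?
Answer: $- \frac{16616}{4981} \approx -3.3359$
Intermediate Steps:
$p = -3363$ ($p = 2226 - 5589 = -3363$)
$r{\left(I \right)} = -1$ ($r{\left(I \right)} = -2 + \frac{I}{I} = -2 + 1 = -1$)
$\frac{33233 + r{\left(-26 \right)}}{\left(p + 12552\right) - 19151} = \frac{33233 - 1}{\left(-3363 + 12552\right) - 19151} = \frac{33232}{9189 - 19151} = \frac{33232}{-9962} = 33232 \left(- \frac{1}{9962}\right) = - \frac{16616}{4981}$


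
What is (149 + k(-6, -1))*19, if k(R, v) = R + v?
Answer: 2698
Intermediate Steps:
(149 + k(-6, -1))*19 = (149 + (-6 - 1))*19 = (149 - 7)*19 = 142*19 = 2698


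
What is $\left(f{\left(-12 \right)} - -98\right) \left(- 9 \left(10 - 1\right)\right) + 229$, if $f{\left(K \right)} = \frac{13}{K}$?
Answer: $- \frac{30485}{4} \approx -7621.3$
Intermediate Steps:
$\left(f{\left(-12 \right)} - -98\right) \left(- 9 \left(10 - 1\right)\right) + 229 = \left(\frac{13}{-12} - -98\right) \left(- 9 \left(10 - 1\right)\right) + 229 = \left(13 \left(- \frac{1}{12}\right) + 98\right) \left(\left(-9\right) 9\right) + 229 = \left(- \frac{13}{12} + 98\right) \left(-81\right) + 229 = \frac{1163}{12} \left(-81\right) + 229 = - \frac{31401}{4} + 229 = - \frac{30485}{4}$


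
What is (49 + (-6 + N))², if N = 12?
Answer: 3025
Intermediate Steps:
(49 + (-6 + N))² = (49 + (-6 + 12))² = (49 + 6)² = 55² = 3025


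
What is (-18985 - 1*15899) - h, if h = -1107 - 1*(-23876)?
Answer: -57653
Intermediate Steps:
h = 22769 (h = -1107 + 23876 = 22769)
(-18985 - 1*15899) - h = (-18985 - 1*15899) - 1*22769 = (-18985 - 15899) - 22769 = -34884 - 22769 = -57653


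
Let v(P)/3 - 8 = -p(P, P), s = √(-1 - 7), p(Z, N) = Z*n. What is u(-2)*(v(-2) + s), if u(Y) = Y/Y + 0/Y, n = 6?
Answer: 60 + 2*I*√2 ≈ 60.0 + 2.8284*I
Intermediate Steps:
p(Z, N) = 6*Z (p(Z, N) = Z*6 = 6*Z)
u(Y) = 1 (u(Y) = 1 + 0 = 1)
s = 2*I*√2 (s = √(-8) = 2*I*√2 ≈ 2.8284*I)
v(P) = 24 - 18*P (v(P) = 24 + 3*(-6*P) = 24 - 18*P)
u(-2)*(v(-2) + s) = 1*((24 - 18*(-2)) + 2*I*√2) = 1*((24 + 36) + 2*I*√2) = 1*(60 + 2*I*√2) = 60 + 2*I*√2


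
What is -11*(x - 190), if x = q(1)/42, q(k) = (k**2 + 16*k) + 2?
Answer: 87571/42 ≈ 2085.0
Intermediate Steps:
q(k) = 2 + k**2 + 16*k
x = 19/42 (x = (2 + 1**2 + 16*1)/42 = (2 + 1 + 16)*(1/42) = 19*(1/42) = 19/42 ≈ 0.45238)
-11*(x - 190) = -11*(19/42 - 190) = -11*(-7961/42) = 87571/42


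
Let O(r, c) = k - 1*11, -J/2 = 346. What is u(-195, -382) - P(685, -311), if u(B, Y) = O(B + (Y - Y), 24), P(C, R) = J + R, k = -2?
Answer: 990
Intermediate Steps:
J = -692 (J = -2*346 = -692)
O(r, c) = -13 (O(r, c) = -2 - 1*11 = -2 - 11 = -13)
P(C, R) = -692 + R
u(B, Y) = -13
u(-195, -382) - P(685, -311) = -13 - (-692 - 311) = -13 - 1*(-1003) = -13 + 1003 = 990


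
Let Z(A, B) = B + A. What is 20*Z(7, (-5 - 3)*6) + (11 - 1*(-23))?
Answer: -786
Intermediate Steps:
Z(A, B) = A + B
20*Z(7, (-5 - 3)*6) + (11 - 1*(-23)) = 20*(7 + (-5 - 3)*6) + (11 - 1*(-23)) = 20*(7 - 8*6) + (11 + 23) = 20*(7 - 48) + 34 = 20*(-41) + 34 = -820 + 34 = -786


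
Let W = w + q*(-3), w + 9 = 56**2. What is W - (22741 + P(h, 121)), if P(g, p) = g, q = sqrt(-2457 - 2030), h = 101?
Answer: -19715 - 3*I*sqrt(4487) ≈ -19715.0 - 200.96*I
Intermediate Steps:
q = I*sqrt(4487) (q = sqrt(-4487) = I*sqrt(4487) ≈ 66.985*I)
w = 3127 (w = -9 + 56**2 = -9 + 3136 = 3127)
W = 3127 - 3*I*sqrt(4487) (W = 3127 + (I*sqrt(4487))*(-3) = 3127 - 3*I*sqrt(4487) ≈ 3127.0 - 200.96*I)
W - (22741 + P(h, 121)) = (3127 - 3*I*sqrt(4487)) - (22741 + 101) = (3127 - 3*I*sqrt(4487)) - 1*22842 = (3127 - 3*I*sqrt(4487)) - 22842 = -19715 - 3*I*sqrt(4487)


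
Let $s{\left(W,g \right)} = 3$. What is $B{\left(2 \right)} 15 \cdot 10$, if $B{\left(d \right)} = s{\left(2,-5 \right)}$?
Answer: $450$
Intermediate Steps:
$B{\left(d \right)} = 3$
$B{\left(2 \right)} 15 \cdot 10 = 3 \cdot 15 \cdot 10 = 45 \cdot 10 = 450$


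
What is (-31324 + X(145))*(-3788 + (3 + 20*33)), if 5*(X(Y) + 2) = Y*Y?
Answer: 84753125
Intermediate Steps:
X(Y) = -2 + Y**2/5 (X(Y) = -2 + (Y*Y)/5 = -2 + Y**2/5)
(-31324 + X(145))*(-3788 + (3 + 20*33)) = (-31324 + (-2 + (1/5)*145**2))*(-3788 + (3 + 20*33)) = (-31324 + (-2 + (1/5)*21025))*(-3788 + (3 + 660)) = (-31324 + (-2 + 4205))*(-3788 + 663) = (-31324 + 4203)*(-3125) = -27121*(-3125) = 84753125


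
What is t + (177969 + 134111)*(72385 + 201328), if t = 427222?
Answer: 85420780262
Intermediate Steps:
t + (177969 + 134111)*(72385 + 201328) = 427222 + (177969 + 134111)*(72385 + 201328) = 427222 + 312080*273713 = 427222 + 85420353040 = 85420780262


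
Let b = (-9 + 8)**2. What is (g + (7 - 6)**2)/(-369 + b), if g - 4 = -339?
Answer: 167/184 ≈ 0.90761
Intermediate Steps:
g = -335 (g = 4 - 339 = -335)
b = 1 (b = (-1)**2 = 1)
(g + (7 - 6)**2)/(-369 + b) = (-335 + (7 - 6)**2)/(-369 + 1) = (-335 + 1**2)/(-368) = (-335 + 1)*(-1/368) = -334*(-1/368) = 167/184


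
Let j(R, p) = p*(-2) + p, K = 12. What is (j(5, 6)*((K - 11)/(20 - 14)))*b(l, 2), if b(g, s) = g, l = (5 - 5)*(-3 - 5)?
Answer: 0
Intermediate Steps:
l = 0 (l = 0*(-8) = 0)
j(R, p) = -p (j(R, p) = -2*p + p = -p)
(j(5, 6)*((K - 11)/(20 - 14)))*b(l, 2) = ((-1*6)*((12 - 11)/(20 - 14)))*0 = -6/6*0 = -6*1/6*0 = -1*0 = 0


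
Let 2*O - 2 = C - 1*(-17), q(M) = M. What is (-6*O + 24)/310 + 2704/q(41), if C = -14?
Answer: 838609/12710 ≈ 65.980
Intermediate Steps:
O = 5/2 (O = 1 + (-14 - 1*(-17))/2 = 1 + (-14 + 17)/2 = 1 + (1/2)*3 = 1 + 3/2 = 5/2 ≈ 2.5000)
(-6*O + 24)/310 + 2704/q(41) = (-6*5/2 + 24)/310 + 2704/41 = (-15 + 24)*(1/310) + 2704*(1/41) = 9*(1/310) + 2704/41 = 9/310 + 2704/41 = 838609/12710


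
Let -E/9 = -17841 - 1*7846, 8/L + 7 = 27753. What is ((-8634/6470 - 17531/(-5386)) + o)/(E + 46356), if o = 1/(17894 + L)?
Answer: 2076705335485237/300111396808977956385 ≈ 6.9198e-6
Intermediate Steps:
L = 4/13873 (L = 8/(-7 + 27753) = 8/27746 = 8*(1/27746) = 4/13873 ≈ 0.00028833)
o = 13873/248243466 (o = 1/(17894 + 4/13873) = 1/(248243466/13873) = 13873/248243466 ≈ 5.5885e-5)
E = 231183 (E = -9*(-17841 - 1*7846) = -9*(-17841 - 7846) = -9*(-25687) = 231183)
((-8634/6470 - 17531/(-5386)) + o)/(E + 46356) = ((-8634/6470 - 17531/(-5386)) + 13873/248243466)/(231183 + 46356) = ((-8634*1/6470 - 17531*(-1/5386)) + 13873/248243466)/277539 = ((-4317/3235 + 17531/5386) + 13873/248243466)*(1/277539) = (33461423/17423710 + 13873/248243466)*(1/277539) = (2076705335485237/1081330540244715)*(1/277539) = 2076705335485237/300111396808977956385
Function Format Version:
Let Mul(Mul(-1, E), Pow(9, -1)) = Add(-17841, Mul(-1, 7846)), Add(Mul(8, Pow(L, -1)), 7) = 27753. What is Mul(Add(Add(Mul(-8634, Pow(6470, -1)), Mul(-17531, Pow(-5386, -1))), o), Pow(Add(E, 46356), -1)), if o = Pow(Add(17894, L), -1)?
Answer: Rational(2076705335485237, 300111396808977956385) ≈ 6.9198e-6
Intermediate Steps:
L = Rational(4, 13873) (L = Mul(8, Pow(Add(-7, 27753), -1)) = Mul(8, Pow(27746, -1)) = Mul(8, Rational(1, 27746)) = Rational(4, 13873) ≈ 0.00028833)
o = Rational(13873, 248243466) (o = Pow(Add(17894, Rational(4, 13873)), -1) = Pow(Rational(248243466, 13873), -1) = Rational(13873, 248243466) ≈ 5.5885e-5)
E = 231183 (E = Mul(-9, Add(-17841, Mul(-1, 7846))) = Mul(-9, Add(-17841, -7846)) = Mul(-9, -25687) = 231183)
Mul(Add(Add(Mul(-8634, Pow(6470, -1)), Mul(-17531, Pow(-5386, -1))), o), Pow(Add(E, 46356), -1)) = Mul(Add(Add(Mul(-8634, Pow(6470, -1)), Mul(-17531, Pow(-5386, -1))), Rational(13873, 248243466)), Pow(Add(231183, 46356), -1)) = Mul(Add(Add(Mul(-8634, Rational(1, 6470)), Mul(-17531, Rational(-1, 5386))), Rational(13873, 248243466)), Pow(277539, -1)) = Mul(Add(Add(Rational(-4317, 3235), Rational(17531, 5386)), Rational(13873, 248243466)), Rational(1, 277539)) = Mul(Add(Rational(33461423, 17423710), Rational(13873, 248243466)), Rational(1, 277539)) = Mul(Rational(2076705335485237, 1081330540244715), Rational(1, 277539)) = Rational(2076705335485237, 300111396808977956385)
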